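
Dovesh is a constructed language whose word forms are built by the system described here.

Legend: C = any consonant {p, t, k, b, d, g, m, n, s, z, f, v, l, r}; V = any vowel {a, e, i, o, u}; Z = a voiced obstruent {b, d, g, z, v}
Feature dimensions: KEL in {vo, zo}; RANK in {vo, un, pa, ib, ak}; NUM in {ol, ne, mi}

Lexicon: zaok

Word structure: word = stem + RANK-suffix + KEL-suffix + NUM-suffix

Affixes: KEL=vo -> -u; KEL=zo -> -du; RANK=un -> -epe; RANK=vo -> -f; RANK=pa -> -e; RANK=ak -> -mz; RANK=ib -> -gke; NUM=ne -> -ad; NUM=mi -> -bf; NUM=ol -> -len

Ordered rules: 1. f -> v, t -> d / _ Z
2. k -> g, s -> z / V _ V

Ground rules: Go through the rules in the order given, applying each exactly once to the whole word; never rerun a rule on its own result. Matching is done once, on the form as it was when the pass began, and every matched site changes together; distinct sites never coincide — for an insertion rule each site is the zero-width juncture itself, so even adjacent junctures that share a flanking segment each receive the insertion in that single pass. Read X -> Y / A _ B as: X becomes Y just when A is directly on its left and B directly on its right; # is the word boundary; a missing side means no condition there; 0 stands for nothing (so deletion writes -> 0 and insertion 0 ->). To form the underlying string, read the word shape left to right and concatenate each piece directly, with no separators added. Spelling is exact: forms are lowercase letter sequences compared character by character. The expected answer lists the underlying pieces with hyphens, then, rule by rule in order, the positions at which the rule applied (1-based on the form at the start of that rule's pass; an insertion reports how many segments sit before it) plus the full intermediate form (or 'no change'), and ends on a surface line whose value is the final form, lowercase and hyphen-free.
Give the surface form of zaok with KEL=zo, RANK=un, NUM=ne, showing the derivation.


underlying: zaok-epe-du-ad
1. f -> v, t -> d / _ Z: no change
2. k -> g, s -> z / V _ V: fires at position(s) 4: zaogepeduad
surface: zaogepeduad


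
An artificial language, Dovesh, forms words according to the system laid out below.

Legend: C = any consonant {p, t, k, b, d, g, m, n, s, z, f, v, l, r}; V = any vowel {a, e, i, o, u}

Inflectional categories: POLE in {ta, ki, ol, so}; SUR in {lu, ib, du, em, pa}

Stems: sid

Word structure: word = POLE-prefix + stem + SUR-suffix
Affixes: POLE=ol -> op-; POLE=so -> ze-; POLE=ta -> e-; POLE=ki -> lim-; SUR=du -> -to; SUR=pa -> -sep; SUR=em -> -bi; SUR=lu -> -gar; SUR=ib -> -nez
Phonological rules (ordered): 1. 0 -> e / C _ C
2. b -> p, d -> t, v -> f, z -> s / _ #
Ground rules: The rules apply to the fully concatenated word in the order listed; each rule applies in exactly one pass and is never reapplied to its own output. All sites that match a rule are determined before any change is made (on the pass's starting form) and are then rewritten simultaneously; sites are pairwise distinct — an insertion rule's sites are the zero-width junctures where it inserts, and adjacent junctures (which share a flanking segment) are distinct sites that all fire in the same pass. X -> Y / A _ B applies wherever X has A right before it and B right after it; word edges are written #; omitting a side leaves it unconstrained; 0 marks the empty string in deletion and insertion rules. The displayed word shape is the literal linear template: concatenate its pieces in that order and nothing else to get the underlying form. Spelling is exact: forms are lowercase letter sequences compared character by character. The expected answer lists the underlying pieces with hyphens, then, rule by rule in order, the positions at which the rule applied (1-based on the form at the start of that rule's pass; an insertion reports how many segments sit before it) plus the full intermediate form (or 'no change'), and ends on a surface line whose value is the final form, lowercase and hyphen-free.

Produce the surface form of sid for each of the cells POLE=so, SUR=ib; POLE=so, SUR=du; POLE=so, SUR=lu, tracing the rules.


cell POLE=so, SUR=ib:
underlying: ze-sid-nez
1. 0 -> e / C _ C: inserts after position(s) 5: zesidenez
2. b -> p, d -> t, v -> f, z -> s / _ #: fires at position(s) 9: zesidenes
surface: zesidenes

cell POLE=so, SUR=du:
underlying: ze-sid-to
1. 0 -> e / C _ C: inserts after position(s) 5: zesideto
2. b -> p, d -> t, v -> f, z -> s / _ #: no change
surface: zesideto

cell POLE=so, SUR=lu:
underlying: ze-sid-gar
1. 0 -> e / C _ C: inserts after position(s) 5: zesidegar
2. b -> p, d -> t, v -> f, z -> s / _ #: no change
surface: zesidegar


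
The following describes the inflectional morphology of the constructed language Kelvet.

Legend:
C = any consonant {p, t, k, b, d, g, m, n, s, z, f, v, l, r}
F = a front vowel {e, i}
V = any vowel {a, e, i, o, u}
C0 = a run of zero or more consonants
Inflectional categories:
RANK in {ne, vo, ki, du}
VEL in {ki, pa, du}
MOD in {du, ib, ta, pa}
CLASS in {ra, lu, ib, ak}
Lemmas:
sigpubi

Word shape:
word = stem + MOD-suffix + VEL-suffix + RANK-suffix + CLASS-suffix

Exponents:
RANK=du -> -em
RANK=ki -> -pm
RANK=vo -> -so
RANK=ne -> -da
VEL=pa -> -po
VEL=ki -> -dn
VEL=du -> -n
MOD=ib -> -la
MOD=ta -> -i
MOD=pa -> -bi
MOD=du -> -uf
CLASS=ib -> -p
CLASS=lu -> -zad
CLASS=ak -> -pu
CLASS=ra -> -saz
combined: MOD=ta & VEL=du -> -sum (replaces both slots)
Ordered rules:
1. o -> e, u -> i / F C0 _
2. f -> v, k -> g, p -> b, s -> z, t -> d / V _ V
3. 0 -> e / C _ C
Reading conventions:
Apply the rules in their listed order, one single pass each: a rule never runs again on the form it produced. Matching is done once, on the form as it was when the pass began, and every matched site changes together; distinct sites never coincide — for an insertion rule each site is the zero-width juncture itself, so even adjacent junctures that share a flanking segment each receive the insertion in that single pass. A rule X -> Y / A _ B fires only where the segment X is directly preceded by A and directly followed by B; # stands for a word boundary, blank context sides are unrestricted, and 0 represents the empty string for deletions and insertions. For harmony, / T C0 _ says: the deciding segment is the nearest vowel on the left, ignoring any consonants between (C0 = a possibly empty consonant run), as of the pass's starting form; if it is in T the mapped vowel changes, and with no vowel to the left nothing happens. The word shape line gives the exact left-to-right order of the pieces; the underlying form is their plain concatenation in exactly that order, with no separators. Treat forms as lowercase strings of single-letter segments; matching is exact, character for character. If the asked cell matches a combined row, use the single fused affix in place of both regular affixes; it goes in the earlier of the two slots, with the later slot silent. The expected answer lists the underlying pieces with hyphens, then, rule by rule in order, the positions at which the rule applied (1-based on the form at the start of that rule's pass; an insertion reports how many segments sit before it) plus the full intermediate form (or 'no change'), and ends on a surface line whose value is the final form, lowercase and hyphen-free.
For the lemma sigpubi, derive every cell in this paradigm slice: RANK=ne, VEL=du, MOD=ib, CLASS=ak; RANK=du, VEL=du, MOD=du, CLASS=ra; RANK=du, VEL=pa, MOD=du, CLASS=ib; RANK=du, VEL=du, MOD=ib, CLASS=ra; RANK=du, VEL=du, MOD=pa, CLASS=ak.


cell RANK=ne, VEL=du, MOD=ib, CLASS=ak:
underlying: sigpubi-la-n-da-pu
1. o -> e, u -> i / F C0 _: fires at position(s) 5: sigpibilandapu
2. f -> v, k -> g, p -> b, s -> z, t -> d / V _ V: fires at position(s) 13: sigpibilandabu
3. 0 -> e / C _ C: inserts after position(s) 3, 10: sigepibilanedabu
surface: sigepibilanedabu

cell RANK=du, VEL=du, MOD=du, CLASS=ra:
underlying: sigpubi-uf-n-em-saz
1. o -> e, u -> i / F C0 _: fires at position(s) 5, 8: sigpibiifnemsaz
2. f -> v, k -> g, p -> b, s -> z, t -> d / V _ V: no change
3. 0 -> e / C _ C: inserts after position(s) 3, 9, 12: sigepibiifenemesaz
surface: sigepibiifenemesaz

cell RANK=du, VEL=pa, MOD=du, CLASS=ib:
underlying: sigpubi-uf-po-em-p
1. o -> e, u -> i / F C0 _: fires at position(s) 5, 8: sigpibiifpoemp
2. f -> v, k -> g, p -> b, s -> z, t -> d / V _ V: no change
3. 0 -> e / C _ C: inserts after position(s) 3, 9, 13: sigepibiifepoemep
surface: sigepibiifepoemep

cell RANK=du, VEL=du, MOD=ib, CLASS=ra:
underlying: sigpubi-la-n-em-saz
1. o -> e, u -> i / F C0 _: fires at position(s) 5: sigpibilanemsaz
2. f -> v, k -> g, p -> b, s -> z, t -> d / V _ V: no change
3. 0 -> e / C _ C: inserts after position(s) 3, 12: sigepibilanemesaz
surface: sigepibilanemesaz

cell RANK=du, VEL=du, MOD=pa, CLASS=ak:
underlying: sigpubi-bi-n-em-pu
1. o -> e, u -> i / F C0 _: fires at position(s) 5, 14: sigpibibinempi
2. f -> v, k -> g, p -> b, s -> z, t -> d / V _ V: no change
3. 0 -> e / C _ C: inserts after position(s) 3, 12: sigepibibinemepi
surface: sigepibibinemepi


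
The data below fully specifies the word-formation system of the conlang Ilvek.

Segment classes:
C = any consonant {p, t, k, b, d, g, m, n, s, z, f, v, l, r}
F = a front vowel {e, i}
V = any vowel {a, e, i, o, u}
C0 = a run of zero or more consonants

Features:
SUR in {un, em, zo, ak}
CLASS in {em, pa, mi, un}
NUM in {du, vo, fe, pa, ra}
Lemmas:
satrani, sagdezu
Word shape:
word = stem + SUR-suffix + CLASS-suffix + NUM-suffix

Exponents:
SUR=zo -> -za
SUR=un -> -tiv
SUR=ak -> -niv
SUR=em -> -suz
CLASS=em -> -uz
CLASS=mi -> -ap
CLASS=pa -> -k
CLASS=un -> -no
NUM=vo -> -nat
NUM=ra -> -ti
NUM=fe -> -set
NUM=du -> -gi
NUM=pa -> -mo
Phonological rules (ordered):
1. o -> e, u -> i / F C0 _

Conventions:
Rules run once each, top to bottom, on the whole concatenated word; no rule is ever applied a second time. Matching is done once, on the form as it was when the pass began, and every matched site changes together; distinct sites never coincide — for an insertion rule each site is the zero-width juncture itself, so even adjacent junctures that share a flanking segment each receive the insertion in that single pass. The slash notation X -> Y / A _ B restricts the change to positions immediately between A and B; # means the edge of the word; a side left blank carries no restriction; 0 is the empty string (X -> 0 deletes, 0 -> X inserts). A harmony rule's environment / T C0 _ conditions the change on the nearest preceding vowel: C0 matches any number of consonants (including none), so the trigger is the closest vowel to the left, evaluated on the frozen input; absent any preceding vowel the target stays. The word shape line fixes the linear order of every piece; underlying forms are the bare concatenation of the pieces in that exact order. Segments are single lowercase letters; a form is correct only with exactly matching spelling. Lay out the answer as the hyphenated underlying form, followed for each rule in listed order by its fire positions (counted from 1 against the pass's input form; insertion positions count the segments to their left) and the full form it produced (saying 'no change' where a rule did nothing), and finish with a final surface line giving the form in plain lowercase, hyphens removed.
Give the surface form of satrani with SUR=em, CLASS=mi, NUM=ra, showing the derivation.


underlying: satrani-suz-ap-ti
1. o -> e, u -> i / F C0 _: fires at position(s) 9: satranisizapti
surface: satranisizapti


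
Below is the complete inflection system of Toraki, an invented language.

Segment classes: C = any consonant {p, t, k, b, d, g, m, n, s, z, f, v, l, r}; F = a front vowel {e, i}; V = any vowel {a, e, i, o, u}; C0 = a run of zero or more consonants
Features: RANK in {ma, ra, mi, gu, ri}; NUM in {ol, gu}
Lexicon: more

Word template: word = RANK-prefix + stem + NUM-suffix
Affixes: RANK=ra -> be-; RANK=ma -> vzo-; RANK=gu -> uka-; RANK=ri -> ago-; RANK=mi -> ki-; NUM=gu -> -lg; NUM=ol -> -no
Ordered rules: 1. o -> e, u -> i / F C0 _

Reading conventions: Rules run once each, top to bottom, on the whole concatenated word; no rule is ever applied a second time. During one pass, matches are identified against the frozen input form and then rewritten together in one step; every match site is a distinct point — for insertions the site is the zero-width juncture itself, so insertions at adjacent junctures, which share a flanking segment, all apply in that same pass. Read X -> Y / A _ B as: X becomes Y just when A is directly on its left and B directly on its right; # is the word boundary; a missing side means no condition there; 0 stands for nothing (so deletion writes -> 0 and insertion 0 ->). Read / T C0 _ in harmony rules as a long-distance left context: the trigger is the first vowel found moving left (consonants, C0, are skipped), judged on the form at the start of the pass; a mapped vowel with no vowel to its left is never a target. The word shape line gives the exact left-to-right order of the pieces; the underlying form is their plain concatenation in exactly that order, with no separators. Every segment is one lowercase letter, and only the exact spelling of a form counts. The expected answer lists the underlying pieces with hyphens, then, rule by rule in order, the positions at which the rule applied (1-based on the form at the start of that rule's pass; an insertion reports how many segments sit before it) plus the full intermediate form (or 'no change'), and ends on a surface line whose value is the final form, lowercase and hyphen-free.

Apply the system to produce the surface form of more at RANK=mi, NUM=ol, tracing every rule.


underlying: ki-more-no
1. o -> e, u -> i / F C0 _: fires at position(s) 4, 8: kimerene
surface: kimerene


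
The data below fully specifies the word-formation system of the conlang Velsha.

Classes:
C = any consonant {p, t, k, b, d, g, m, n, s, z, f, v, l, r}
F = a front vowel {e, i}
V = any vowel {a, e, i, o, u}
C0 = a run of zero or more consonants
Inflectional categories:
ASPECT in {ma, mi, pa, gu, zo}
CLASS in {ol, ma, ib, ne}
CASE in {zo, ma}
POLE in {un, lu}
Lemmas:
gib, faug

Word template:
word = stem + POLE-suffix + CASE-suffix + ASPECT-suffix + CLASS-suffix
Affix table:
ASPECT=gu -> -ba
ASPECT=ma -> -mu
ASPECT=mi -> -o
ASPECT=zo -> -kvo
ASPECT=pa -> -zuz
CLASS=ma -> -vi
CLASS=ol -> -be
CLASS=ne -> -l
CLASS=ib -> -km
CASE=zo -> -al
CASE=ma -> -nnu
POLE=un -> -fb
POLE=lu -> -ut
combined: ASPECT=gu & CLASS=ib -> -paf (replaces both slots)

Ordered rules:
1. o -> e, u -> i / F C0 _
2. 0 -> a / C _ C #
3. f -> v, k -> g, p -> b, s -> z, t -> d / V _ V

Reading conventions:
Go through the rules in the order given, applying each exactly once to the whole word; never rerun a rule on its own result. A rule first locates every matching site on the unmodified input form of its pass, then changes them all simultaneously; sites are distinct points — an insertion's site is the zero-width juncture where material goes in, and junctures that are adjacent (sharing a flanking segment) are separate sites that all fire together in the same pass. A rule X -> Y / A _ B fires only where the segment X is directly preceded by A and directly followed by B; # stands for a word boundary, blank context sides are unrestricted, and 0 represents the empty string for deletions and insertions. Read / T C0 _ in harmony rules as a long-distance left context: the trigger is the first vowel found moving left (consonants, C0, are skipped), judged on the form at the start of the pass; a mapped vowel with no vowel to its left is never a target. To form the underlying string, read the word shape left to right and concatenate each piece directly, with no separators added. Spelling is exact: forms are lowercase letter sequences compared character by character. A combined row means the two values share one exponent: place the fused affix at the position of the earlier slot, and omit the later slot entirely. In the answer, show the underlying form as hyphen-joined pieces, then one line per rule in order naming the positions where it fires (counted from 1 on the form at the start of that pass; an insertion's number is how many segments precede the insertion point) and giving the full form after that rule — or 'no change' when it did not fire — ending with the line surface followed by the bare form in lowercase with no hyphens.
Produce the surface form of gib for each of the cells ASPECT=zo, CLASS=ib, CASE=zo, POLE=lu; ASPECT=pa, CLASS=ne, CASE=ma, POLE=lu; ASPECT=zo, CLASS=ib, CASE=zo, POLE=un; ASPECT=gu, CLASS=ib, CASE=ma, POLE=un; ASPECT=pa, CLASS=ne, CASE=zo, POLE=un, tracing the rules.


cell ASPECT=zo, CLASS=ib, CASE=zo, POLE=lu:
underlying: gib-ut-al-kvo-km
1. o -> e, u -> i / F C0 _: fires at position(s) 4: gibitalkvokm
2. 0 -> a / C _ C #: inserts after position(s) 11: gibitalkvokam
3. f -> v, k -> g, p -> b, s -> z, t -> d / V _ V: fires at position(s) 5, 11: gibidalkvogam
surface: gibidalkvogam

cell ASPECT=pa, CLASS=ne, CASE=ma, POLE=lu:
underlying: gib-ut-nnu-zuz-l
1. o -> e, u -> i / F C0 _: fires at position(s) 4: gibitnnuzuzl
2. 0 -> a / C _ C #: inserts after position(s) 11: gibitnnuzuzal
3. f -> v, k -> g, p -> b, s -> z, t -> d / V _ V: no change
surface: gibitnnuzuzal

cell ASPECT=zo, CLASS=ib, CASE=zo, POLE=un:
underlying: gib-fb-al-kvo-km
1. o -> e, u -> i / F C0 _: no change
2. 0 -> a / C _ C #: inserts after position(s) 11: gibfbalkvokam
3. f -> v, k -> g, p -> b, s -> z, t -> d / V _ V: fires at position(s) 11: gibfbalkvogam
surface: gibfbalkvogam

cell ASPECT=gu, CLASS=ib, CASE=ma, POLE=un:
underlying: gib-fb-nnu-paf
1. o -> e, u -> i / F C0 _: fires at position(s) 8: gibfbnnipaf
2. 0 -> a / C _ C #: no change
3. f -> v, k -> g, p -> b, s -> z, t -> d / V _ V: fires at position(s) 9: gibfbnnibaf
surface: gibfbnnibaf

cell ASPECT=pa, CLASS=ne, CASE=zo, POLE=un:
underlying: gib-fb-al-zuz-l
1. o -> e, u -> i / F C0 _: no change
2. 0 -> a / C _ C #: inserts after position(s) 10: gibfbalzuzal
3. f -> v, k -> g, p -> b, s -> z, t -> d / V _ V: no change
surface: gibfbalzuzal


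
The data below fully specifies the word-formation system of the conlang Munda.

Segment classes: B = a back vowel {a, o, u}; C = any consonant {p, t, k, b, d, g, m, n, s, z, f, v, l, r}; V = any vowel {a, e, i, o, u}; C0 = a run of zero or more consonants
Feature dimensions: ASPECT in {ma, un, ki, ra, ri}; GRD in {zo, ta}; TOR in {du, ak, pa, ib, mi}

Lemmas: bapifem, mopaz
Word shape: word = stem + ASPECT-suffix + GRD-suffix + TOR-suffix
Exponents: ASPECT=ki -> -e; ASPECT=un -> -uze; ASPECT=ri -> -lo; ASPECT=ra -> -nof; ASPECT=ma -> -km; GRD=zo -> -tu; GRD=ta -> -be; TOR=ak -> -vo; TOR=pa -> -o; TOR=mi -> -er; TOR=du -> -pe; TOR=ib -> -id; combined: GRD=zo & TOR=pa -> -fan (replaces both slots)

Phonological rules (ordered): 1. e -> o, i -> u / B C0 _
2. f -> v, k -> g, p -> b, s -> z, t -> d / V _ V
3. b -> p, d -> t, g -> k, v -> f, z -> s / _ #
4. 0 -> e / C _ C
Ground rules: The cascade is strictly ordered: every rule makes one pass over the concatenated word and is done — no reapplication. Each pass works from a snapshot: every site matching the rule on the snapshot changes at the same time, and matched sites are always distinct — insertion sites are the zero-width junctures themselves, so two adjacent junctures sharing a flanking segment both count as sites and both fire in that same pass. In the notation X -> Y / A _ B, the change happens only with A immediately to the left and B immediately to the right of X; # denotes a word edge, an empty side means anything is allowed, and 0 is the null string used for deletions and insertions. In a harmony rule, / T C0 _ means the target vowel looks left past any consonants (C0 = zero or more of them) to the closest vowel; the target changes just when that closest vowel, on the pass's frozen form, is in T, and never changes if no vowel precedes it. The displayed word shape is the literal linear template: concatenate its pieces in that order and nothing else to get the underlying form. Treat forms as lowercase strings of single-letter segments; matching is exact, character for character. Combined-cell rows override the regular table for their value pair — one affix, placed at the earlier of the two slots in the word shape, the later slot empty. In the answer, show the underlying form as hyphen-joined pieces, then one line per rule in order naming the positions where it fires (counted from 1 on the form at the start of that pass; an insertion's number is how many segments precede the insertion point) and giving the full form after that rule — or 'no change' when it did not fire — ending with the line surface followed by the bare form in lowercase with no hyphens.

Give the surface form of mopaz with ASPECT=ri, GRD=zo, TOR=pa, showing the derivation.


underlying: mopaz-lo-fan
1. e -> o, i -> u / B C0 _: no change
2. f -> v, k -> g, p -> b, s -> z, t -> d / V _ V: fires at position(s) 3, 8: mobazlovan
3. b -> p, d -> t, g -> k, v -> f, z -> s / _ #: no change
4. 0 -> e / C _ C: inserts after position(s) 5: mobazelovan
surface: mobazelovan


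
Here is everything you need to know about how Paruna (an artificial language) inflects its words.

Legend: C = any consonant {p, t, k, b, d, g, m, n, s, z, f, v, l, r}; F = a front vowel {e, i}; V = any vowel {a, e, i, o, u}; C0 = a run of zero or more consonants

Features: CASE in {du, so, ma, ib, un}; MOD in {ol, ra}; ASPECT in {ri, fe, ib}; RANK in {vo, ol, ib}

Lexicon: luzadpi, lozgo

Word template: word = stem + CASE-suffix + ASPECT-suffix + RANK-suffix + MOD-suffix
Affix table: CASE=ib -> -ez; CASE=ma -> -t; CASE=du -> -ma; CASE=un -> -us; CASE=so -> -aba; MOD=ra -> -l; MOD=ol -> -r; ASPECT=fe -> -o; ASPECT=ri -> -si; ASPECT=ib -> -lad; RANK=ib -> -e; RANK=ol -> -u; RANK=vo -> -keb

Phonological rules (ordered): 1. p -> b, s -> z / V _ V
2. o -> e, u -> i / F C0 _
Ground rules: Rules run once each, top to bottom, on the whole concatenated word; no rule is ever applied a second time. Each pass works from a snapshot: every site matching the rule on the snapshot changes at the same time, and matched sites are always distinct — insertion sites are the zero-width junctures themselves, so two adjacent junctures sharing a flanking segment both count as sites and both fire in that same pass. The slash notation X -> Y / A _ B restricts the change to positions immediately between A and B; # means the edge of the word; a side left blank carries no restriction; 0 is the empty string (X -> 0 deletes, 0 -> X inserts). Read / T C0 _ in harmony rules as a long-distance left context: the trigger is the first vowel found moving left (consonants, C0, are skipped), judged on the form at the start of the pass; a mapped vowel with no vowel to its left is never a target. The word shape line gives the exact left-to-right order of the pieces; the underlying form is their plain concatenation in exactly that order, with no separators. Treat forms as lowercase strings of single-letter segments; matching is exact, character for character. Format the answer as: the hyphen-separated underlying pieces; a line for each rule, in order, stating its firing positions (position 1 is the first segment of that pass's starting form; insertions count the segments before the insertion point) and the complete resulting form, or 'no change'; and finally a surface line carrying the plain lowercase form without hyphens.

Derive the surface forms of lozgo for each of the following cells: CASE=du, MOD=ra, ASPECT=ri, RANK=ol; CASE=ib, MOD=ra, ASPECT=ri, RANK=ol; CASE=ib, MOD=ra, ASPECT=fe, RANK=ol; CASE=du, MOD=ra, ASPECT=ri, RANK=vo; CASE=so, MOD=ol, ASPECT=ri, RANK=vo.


cell CASE=du, MOD=ra, ASPECT=ri, RANK=ol:
underlying: lozgo-ma-si-u-l
1. p -> b, s -> z / V _ V: fires at position(s) 8: lozgomaziul
2. o -> e, u -> i / F C0 _: fires at position(s) 10: lozgomaziil
surface: lozgomaziil

cell CASE=ib, MOD=ra, ASPECT=ri, RANK=ol:
underlying: lozgo-ez-si-u-l
1. p -> b, s -> z / V _ V: no change
2. o -> e, u -> i / F C0 _: fires at position(s) 10: lozgoezsiil
surface: lozgoezsiil

cell CASE=ib, MOD=ra, ASPECT=fe, RANK=ol:
underlying: lozgo-ez-o-u-l
1. p -> b, s -> z / V _ V: no change
2. o -> e, u -> i / F C0 _: fires at position(s) 8: lozgoezeul
surface: lozgoezeul

cell CASE=du, MOD=ra, ASPECT=ri, RANK=vo:
underlying: lozgo-ma-si-keb-l
1. p -> b, s -> z / V _ V: fires at position(s) 8: lozgomazikebl
2. o -> e, u -> i / F C0 _: no change
surface: lozgomazikebl

cell CASE=so, MOD=ol, ASPECT=ri, RANK=vo:
underlying: lozgo-aba-si-keb-r
1. p -> b, s -> z / V _ V: fires at position(s) 9: lozgoabazikebr
2. o -> e, u -> i / F C0 _: no change
surface: lozgoabazikebr


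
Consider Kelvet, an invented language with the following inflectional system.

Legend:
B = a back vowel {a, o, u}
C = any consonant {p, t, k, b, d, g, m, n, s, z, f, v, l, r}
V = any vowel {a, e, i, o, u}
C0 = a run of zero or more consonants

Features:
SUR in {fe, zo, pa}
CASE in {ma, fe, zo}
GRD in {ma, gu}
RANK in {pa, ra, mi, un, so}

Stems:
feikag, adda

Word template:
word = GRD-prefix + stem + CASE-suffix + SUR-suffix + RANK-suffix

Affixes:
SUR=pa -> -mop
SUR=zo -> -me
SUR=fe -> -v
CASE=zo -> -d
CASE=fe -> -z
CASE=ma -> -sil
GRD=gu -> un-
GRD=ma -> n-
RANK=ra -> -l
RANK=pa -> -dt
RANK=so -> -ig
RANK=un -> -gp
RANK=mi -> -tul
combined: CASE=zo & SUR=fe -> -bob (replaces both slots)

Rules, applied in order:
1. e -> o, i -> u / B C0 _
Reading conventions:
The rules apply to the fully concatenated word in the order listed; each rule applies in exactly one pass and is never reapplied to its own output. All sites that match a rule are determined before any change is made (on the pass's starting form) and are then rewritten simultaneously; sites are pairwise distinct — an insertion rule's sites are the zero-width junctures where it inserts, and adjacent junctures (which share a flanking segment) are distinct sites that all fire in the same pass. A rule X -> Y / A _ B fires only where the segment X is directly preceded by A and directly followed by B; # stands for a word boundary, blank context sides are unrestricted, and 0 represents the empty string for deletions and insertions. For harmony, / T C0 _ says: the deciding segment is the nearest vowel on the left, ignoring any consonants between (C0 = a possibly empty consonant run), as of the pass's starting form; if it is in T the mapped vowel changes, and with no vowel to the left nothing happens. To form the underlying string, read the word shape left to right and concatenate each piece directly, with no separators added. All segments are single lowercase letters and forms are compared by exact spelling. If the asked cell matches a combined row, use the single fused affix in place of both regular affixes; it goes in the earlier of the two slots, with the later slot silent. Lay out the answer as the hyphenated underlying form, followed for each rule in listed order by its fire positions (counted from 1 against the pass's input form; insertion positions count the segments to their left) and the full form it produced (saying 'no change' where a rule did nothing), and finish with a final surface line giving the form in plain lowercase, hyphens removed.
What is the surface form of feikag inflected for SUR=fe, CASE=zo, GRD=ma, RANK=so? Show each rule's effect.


underlying: n-feikag-bob-ig
1. e -> o, i -> u / B C0 _: fires at position(s) 11: nfeikagbobug
surface: nfeikagbobug


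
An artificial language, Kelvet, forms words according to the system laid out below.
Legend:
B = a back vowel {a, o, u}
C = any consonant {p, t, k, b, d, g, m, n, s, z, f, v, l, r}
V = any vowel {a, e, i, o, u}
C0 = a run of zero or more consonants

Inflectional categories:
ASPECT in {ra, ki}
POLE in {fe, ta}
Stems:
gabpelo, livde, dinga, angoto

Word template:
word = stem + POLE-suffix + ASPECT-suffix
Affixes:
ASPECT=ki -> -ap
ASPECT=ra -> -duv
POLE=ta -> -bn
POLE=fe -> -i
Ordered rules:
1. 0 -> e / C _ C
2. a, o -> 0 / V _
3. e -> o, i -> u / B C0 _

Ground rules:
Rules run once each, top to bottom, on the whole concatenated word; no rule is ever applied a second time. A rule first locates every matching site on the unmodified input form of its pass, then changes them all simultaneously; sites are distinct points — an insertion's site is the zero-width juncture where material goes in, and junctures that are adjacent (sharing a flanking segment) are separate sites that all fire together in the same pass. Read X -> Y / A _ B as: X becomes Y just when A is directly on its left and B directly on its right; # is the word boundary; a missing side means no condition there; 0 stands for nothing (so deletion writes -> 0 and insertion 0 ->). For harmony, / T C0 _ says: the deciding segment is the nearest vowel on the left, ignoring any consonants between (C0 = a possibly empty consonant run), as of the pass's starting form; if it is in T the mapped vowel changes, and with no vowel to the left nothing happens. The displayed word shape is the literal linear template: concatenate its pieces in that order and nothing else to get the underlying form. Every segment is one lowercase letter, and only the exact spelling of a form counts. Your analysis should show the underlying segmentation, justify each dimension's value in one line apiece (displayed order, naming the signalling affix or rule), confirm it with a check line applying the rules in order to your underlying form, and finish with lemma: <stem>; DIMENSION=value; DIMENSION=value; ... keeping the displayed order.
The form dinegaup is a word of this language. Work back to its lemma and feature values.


underlying: dinga-i-ap
ASPECT=ki - signalled by the affix -ap
POLE=fe - signalled by the affix -i
check: dingaiap -> dinegaiap -> dinegaip -> dinegaup
lemma: dinga; ASPECT=ki; POLE=fe


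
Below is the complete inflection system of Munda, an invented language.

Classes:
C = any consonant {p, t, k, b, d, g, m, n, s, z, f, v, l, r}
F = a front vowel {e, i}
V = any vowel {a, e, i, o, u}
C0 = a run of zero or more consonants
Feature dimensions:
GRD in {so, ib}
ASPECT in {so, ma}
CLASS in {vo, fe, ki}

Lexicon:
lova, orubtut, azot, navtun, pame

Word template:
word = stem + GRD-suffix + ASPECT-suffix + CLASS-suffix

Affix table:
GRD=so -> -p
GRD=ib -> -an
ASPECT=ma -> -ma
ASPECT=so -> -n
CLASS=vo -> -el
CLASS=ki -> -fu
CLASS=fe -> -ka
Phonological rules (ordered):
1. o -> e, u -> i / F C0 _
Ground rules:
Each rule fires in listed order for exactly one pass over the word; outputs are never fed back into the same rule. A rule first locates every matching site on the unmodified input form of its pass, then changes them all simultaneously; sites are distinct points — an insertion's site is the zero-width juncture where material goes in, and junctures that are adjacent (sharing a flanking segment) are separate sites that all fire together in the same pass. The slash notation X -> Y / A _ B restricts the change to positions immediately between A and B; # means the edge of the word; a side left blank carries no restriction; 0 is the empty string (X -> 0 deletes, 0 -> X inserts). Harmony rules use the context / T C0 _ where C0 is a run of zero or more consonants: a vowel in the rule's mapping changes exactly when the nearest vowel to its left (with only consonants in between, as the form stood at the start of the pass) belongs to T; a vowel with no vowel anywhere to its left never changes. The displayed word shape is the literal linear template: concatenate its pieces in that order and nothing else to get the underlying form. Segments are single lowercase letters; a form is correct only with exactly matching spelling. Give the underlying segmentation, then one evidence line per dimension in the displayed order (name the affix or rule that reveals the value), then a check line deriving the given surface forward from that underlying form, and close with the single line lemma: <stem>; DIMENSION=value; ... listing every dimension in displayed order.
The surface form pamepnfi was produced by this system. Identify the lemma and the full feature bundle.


underlying: pame-p-n-fu
GRD=so - signalled by the affix -p
ASPECT=so - signalled by the affix -n
CLASS=ki - signalled by the affix -fu
check: pamepnfu -> pamepnfi
lemma: pame; GRD=so; ASPECT=so; CLASS=ki


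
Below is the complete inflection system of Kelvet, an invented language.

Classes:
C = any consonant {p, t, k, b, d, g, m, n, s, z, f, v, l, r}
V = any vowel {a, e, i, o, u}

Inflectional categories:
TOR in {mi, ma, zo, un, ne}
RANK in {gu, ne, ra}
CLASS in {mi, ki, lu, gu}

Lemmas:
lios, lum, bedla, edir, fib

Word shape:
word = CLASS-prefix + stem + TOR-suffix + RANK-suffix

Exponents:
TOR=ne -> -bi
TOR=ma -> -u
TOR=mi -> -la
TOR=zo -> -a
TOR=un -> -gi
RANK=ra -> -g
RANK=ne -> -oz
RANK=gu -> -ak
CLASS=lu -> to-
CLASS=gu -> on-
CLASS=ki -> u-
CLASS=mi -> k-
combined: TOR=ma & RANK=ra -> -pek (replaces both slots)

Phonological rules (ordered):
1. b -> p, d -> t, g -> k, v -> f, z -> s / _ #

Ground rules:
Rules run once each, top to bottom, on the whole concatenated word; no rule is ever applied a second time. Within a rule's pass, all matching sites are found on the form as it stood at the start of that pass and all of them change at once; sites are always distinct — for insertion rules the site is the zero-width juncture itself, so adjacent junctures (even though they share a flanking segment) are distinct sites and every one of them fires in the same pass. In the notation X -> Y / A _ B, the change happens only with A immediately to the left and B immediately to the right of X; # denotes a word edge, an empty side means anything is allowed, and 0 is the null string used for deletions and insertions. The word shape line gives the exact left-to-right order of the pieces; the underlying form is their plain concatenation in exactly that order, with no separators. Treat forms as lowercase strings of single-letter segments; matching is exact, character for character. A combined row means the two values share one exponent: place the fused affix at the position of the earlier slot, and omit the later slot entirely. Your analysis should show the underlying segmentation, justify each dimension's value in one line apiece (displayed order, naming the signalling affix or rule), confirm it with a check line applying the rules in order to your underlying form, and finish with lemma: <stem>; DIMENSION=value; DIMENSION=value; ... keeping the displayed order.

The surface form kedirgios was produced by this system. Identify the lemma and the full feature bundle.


underlying: k-edir-gi-oz
TOR=un - signalled by the affix -gi
RANK=ne - signalled by the affix -oz
CLASS=mi - signalled by the affix k-
check: kedirgioz -> kedirgios
lemma: edir; TOR=un; RANK=ne; CLASS=mi


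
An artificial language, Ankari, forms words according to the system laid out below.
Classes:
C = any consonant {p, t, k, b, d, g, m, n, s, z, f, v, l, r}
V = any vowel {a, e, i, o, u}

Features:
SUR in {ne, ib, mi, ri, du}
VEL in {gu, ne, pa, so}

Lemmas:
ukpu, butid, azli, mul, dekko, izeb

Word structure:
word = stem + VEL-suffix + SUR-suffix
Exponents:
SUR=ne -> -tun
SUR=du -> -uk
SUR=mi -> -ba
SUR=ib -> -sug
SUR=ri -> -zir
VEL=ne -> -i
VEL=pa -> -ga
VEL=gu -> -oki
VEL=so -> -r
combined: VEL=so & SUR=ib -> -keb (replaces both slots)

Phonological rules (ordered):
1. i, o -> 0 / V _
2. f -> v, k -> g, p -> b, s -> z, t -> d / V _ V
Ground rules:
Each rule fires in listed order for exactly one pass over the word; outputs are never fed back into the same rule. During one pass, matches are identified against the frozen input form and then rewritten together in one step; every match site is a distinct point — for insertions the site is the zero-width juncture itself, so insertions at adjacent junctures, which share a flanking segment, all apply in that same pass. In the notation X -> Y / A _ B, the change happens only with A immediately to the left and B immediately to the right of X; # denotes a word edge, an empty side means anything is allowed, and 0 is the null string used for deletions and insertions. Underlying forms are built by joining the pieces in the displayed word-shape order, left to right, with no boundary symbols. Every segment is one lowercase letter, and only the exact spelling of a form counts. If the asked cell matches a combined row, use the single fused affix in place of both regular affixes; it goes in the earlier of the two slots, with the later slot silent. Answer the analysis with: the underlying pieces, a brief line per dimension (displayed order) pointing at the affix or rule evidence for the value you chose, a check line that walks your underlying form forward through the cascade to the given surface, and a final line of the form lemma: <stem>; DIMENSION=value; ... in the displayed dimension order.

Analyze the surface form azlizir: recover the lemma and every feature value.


underlying: azli-i-zir
SUR=ri - signalled by the affix -zir
VEL=ne - signalled by the affix -i
check: azliizir -> azlizir -> azlizir
lemma: azli; SUR=ri; VEL=ne


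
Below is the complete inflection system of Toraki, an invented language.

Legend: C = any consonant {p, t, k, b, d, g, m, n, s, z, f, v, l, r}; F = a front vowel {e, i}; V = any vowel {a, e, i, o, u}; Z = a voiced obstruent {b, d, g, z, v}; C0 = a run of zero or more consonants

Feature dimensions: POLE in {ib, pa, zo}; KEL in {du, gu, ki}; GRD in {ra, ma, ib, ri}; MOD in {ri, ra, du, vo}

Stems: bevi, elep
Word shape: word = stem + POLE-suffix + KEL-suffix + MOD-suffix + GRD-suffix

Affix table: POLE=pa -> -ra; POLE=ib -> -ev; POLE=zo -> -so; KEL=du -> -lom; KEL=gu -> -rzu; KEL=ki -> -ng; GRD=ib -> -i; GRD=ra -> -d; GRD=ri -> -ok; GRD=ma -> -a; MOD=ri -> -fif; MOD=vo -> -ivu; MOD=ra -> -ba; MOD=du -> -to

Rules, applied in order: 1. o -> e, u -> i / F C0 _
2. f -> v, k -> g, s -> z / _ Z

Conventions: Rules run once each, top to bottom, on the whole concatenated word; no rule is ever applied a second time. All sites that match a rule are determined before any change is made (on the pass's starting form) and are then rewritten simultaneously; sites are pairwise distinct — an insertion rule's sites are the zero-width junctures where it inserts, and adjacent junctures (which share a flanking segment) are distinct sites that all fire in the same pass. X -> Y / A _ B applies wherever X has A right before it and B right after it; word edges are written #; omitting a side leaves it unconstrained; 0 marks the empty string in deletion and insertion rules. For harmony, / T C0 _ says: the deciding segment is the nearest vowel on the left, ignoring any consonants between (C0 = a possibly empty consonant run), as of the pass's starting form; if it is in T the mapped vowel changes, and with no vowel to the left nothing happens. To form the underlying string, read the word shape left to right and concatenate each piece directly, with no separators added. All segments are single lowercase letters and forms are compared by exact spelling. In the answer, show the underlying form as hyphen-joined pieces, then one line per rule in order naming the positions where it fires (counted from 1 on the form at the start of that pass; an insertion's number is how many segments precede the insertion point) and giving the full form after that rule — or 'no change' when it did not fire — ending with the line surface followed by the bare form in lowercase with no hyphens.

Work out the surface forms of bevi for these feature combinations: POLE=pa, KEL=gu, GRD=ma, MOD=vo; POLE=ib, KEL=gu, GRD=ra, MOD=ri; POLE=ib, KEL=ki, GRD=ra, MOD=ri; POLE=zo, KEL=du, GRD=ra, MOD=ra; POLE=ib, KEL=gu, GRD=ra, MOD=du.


cell POLE=pa, KEL=gu, GRD=ma, MOD=vo:
underlying: bevi-ra-rzu-ivu-a
1. o -> e, u -> i / F C0 _: fires at position(s) 12: bevirarzuivia
2. f -> v, k -> g, s -> z / _ Z: no change
surface: bevirarzuivia

cell POLE=ib, KEL=gu, GRD=ra, MOD=ri:
underlying: bevi-ev-rzu-fif-d
1. o -> e, u -> i / F C0 _: fires at position(s) 9: bevievrzififd
2. f -> v, k -> g, s -> z / _ Z: fires at position(s) 12: bevievrzifivd
surface: bevievrzifivd

cell POLE=ib, KEL=ki, GRD=ra, MOD=ri:
underlying: bevi-ev-ng-fif-d
1. o -> e, u -> i / F C0 _: no change
2. f -> v, k -> g, s -> z / _ Z: fires at position(s) 11: bevievngfivd
surface: bevievngfivd

cell POLE=zo, KEL=du, GRD=ra, MOD=ra:
underlying: bevi-so-lom-ba-d
1. o -> e, u -> i / F C0 _: fires at position(s) 6: beviselombad
2. f -> v, k -> g, s -> z / _ Z: no change
surface: beviselombad

cell POLE=ib, KEL=gu, GRD=ra, MOD=du:
underlying: bevi-ev-rzu-to-d
1. o -> e, u -> i / F C0 _: fires at position(s) 9: bevievrzitod
2. f -> v, k -> g, s -> z / _ Z: no change
surface: bevievrzitod
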